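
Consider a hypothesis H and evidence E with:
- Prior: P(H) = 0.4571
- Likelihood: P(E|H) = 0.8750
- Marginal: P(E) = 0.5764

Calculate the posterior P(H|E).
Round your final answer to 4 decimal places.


Using Bayes' theorem:

P(H|E) = P(E|H) × P(H) / P(E)
       = 0.8750 × 0.4571 / 0.5764
       = 0.39996250 / 0.5764
       = 0.6939

The evidence strengthens our belief in H.
Prior: 0.4571 → Posterior: 0.6939


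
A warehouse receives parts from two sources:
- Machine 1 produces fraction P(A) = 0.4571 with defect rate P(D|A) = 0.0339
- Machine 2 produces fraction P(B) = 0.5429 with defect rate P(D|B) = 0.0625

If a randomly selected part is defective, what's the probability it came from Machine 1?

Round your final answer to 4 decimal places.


Let A = from Machine 1, D = defective

Given:
- P(A) = 0.4571, P(B) = 0.5429
- P(D|A) = 0.0339, P(D|B) = 0.0625

Step 1: Find P(D)
P(D) = P(D|A)P(A) + P(D|B)P(B)
     = 0.0339 × 0.4571 + 0.0625 × 0.5429
     = 0.01549569 + 0.03393125
     = 0.04942694

Step 2: Apply Bayes' theorem
P(A|D) = P(D|A)P(A) / P(D)
       = 0.01549569 / 0.04942694
       = 0.3135


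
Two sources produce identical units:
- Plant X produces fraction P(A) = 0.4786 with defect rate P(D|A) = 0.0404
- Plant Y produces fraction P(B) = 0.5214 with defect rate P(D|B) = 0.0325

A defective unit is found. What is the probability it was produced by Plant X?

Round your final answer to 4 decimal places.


Let A = from Plant X, D = defective

Given:
- P(A) = 0.4786, P(B) = 0.5214
- P(D|A) = 0.0404, P(D|B) = 0.0325

Step 1: Find P(D)
P(D) = P(D|A)P(A) + P(D|B)P(B)
     = 0.0404 × 0.4786 + 0.0325 × 0.5214
     = 0.01933544 + 0.01694550
     = 0.03628094

Step 2: Apply Bayes' theorem
P(A|D) = P(D|A)P(A) / P(D)
       = 0.01933544 / 0.03628094
       = 0.5329


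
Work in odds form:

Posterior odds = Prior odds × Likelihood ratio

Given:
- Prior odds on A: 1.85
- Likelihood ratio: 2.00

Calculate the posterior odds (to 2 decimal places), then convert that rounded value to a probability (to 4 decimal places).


Step 1: Calculate posterior odds
Posterior odds = Prior odds × LR
               = 1.85 × 2.00
               = 3.70

Step 2: Convert to probability
P(A|E) = Posterior odds / (1 + Posterior odds)
       = 3.70 / (1 + 3.70)
       = 3.70 / 4.70
       = 0.7872

The evidence increased P(A) from 0.6491 to 0.7872.


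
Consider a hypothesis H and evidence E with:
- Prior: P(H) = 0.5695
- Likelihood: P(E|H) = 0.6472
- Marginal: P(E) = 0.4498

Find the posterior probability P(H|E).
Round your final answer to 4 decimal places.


Using Bayes' theorem:

P(H|E) = P(E|H) × P(H) / P(E)
       = 0.6472 × 0.5695 / 0.4498
       = 0.36858040 / 0.4498
       = 0.8194

The evidence strengthens our belief in H.
Prior: 0.5695 → Posterior: 0.8194


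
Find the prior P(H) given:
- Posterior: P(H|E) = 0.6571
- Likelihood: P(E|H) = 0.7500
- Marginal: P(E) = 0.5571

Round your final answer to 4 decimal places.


From Bayes' theorem: P(H|E) = P(E|H) × P(H) / P(E)

Rearranging for P(H):
P(H) = P(H|E) × P(E) / P(E|H)
     = 0.6571 × 0.5571 / 0.7500
     = 0.36607041 / 0.7500
     = 0.4881


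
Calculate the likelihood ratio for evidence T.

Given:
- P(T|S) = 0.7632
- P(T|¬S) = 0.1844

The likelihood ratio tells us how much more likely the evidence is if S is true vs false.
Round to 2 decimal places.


Likelihood Ratio (LR) = P(T|S) / P(T|¬S)

LR = 0.7632 / 0.1844
   = 4.14

The evidence is 4.14 times more likely if S is true than if S is false.
Since LR > 1, the evidence supports S over ¬S.


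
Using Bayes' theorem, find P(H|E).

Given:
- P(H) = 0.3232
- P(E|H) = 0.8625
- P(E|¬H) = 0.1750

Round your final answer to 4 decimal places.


Bayes' theorem: P(H|E) = P(E|H) × P(H) / P(E)

Step 1: Calculate P(E) using law of total probability
P(E) = P(E|H)P(H) + P(E|¬H)P(¬H)
     = 0.8625 × 0.3232 + 0.1750 × 0.6768
     = 0.27876000 + 0.11844000
     = 0.39720000

Step 2: Apply Bayes' theorem
P(H|E) = P(E|H) × P(H) / P(E)
       = 0.27876000 / 0.39720000
       = 0.7018


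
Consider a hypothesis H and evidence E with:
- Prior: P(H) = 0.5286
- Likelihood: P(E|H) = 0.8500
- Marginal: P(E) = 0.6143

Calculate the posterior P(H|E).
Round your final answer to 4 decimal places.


Using Bayes' theorem:

P(H|E) = P(E|H) × P(H) / P(E)
       = 0.8500 × 0.5286 / 0.6143
       = 0.44931000 / 0.6143
       = 0.7314

The evidence strengthens our belief in H.
Prior: 0.5286 → Posterior: 0.7314


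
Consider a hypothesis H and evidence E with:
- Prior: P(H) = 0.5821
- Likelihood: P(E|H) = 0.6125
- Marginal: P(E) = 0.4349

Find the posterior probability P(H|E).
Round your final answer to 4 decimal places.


Using Bayes' theorem:

P(H|E) = P(E|H) × P(H) / P(E)
       = 0.6125 × 0.5821 / 0.4349
       = 0.35653625 / 0.4349
       = 0.8198

The evidence strengthens our belief in H.
Prior: 0.5821 → Posterior: 0.8198


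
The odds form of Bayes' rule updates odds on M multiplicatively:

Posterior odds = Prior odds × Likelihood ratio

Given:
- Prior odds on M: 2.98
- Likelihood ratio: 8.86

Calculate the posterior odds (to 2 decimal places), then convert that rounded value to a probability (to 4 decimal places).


Step 1: Calculate posterior odds
Posterior odds = Prior odds × LR
               = 2.98 × 8.86
               = 26.40

Step 2: Convert to probability
P(M|E) = Posterior odds / (1 + Posterior odds)
       = 26.40 / (1 + 26.40)
       = 26.40 / 27.40
       = 0.9635

The evidence increased P(M) from 0.7487 to 0.9635.


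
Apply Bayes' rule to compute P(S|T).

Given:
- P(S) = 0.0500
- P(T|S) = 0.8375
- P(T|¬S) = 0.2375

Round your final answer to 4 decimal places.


Bayes' theorem: P(S|T) = P(T|S) × P(S) / P(T)

Step 1: Calculate P(T) using law of total probability
P(T) = P(T|S)P(S) + P(T|¬S)P(¬S)
     = 0.8375 × 0.0500 + 0.2375 × 0.9500
     = 0.04187500 + 0.22562500
     = 0.26750000

Step 2: Apply Bayes' theorem
P(S|T) = P(T|S) × P(S) / P(T)
       = 0.04187500 / 0.26750000
       = 0.1565


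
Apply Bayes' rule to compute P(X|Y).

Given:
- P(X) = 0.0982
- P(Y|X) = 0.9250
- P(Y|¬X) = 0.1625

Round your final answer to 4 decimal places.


Bayes' theorem: P(X|Y) = P(Y|X) × P(X) / P(Y)

Step 1: Calculate P(Y) using law of total probability
P(Y) = P(Y|X)P(X) + P(Y|¬X)P(¬X)
     = 0.9250 × 0.0982 + 0.1625 × 0.9018
     = 0.09083500 + 0.14654250
     = 0.23737750

Step 2: Apply Bayes' theorem
P(X|Y) = P(Y|X) × P(X) / P(Y)
       = 0.09083500 / 0.23737750
       = 0.3827


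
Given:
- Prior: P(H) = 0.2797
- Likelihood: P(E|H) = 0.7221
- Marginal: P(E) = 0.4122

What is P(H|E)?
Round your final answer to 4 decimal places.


Using Bayes' theorem:

P(H|E) = P(E|H) × P(H) / P(E)
       = 0.7221 × 0.2797 / 0.4122
       = 0.20197137 / 0.4122
       = 0.4900

The evidence strengthens our belief in H.
Prior: 0.2797 → Posterior: 0.4900


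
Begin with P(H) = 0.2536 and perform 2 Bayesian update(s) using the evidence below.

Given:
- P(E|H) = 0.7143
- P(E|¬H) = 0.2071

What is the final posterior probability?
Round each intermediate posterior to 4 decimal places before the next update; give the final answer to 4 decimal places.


Sequential Bayesian updating:

Initial prior: P(H) = 0.2536

Update 1:
  P(E) = 0.7143 × 0.2536 + 0.2071 × 0.7464 = 0.18114648 + 0.15457944 = 0.33572592
  P(H|E) = 0.18114648 / 0.33572592 = 0.5396

Update 2:
  P(E) = 0.7143 × 0.5396 + 0.2071 × 0.4604 = 0.38543628 + 0.09534884 = 0.48078512
  P(H|E) = 0.38543628 / 0.48078512 = 0.8017

Final posterior: 0.8017


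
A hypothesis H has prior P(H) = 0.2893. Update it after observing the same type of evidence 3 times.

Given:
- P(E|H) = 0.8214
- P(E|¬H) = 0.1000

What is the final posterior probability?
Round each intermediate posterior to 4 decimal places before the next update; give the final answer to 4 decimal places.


Sequential Bayesian updating:

Initial prior: P(H) = 0.2893

Update 1:
  P(E) = 0.8214 × 0.2893 + 0.1000 × 0.7107 = 0.23763102 + 0.07107000 = 0.30870102
  P(H|E) = 0.23763102 / 0.30870102 = 0.7698

Update 2:
  P(E) = 0.8214 × 0.7698 + 0.1000 × 0.2302 = 0.63231372 + 0.02302000 = 0.65533372
  P(H|E) = 0.63231372 / 0.65533372 = 0.9649

Update 3:
  P(E) = 0.8214 × 0.9649 + 0.1000 × 0.0351 = 0.79256886 + 0.00351000 = 0.79607886
  P(H|E) = 0.79256886 / 0.79607886 = 0.9956

Final posterior: 0.9956


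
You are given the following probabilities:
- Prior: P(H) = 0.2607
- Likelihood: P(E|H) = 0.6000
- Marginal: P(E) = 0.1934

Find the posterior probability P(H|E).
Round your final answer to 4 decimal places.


Using Bayes' theorem:

P(H|E) = P(E|H) × P(H) / P(E)
       = 0.6000 × 0.2607 / 0.1934
       = 0.15642000 / 0.1934
       = 0.8088

The evidence strengthens our belief in H.
Prior: 0.2607 → Posterior: 0.8088


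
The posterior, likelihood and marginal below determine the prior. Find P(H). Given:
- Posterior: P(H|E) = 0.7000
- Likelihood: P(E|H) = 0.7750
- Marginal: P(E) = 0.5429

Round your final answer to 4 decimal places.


From Bayes' theorem: P(H|E) = P(E|H) × P(H) / P(E)

Rearranging for P(H):
P(H) = P(H|E) × P(E) / P(E|H)
     = 0.7000 × 0.5429 / 0.7750
     = 0.38003000 / 0.7750
     = 0.4904


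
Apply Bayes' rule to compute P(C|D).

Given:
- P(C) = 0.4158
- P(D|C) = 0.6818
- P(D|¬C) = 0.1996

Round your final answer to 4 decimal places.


Bayes' theorem: P(C|D) = P(D|C) × P(C) / P(D)

Step 1: Calculate P(D) using law of total probability
P(D) = P(D|C)P(C) + P(D|¬C)P(¬C)
     = 0.6818 × 0.4158 + 0.1996 × 0.5842
     = 0.28349244 + 0.11660632
     = 0.40009876

Step 2: Apply Bayes' theorem
P(C|D) = P(D|C) × P(C) / P(D)
       = 0.28349244 / 0.40009876
       = 0.7086


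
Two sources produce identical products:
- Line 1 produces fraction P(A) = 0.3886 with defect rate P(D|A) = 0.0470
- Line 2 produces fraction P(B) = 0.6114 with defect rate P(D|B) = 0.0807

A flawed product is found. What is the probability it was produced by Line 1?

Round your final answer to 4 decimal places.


Let A = from Line 1, D = flawed

Given:
- P(A) = 0.3886, P(B) = 0.6114
- P(D|A) = 0.0470, P(D|B) = 0.0807

Step 1: Find P(D)
P(D) = P(D|A)P(A) + P(D|B)P(B)
     = 0.0470 × 0.3886 + 0.0807 × 0.6114
     = 0.01826420 + 0.04933998
     = 0.06760418

Step 2: Apply Bayes' theorem
P(A|D) = P(D|A)P(A) / P(D)
       = 0.01826420 / 0.06760418
       = 0.2702


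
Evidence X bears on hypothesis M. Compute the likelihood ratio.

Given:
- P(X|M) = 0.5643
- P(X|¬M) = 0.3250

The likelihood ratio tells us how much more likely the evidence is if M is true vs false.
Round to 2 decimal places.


Likelihood Ratio (LR) = P(X|M) / P(X|¬M)

LR = 0.5643 / 0.3250
   = 1.74

The evidence is 1.74 times more likely if M is true than if M is false.
Since LR > 1, the evidence supports M over ¬M.


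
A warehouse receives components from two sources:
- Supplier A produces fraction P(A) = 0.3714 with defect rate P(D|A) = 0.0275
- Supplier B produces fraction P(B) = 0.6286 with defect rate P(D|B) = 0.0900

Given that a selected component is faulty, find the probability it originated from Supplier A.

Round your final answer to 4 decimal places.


Let A = from Supplier A, D = faulty

Given:
- P(A) = 0.3714, P(B) = 0.6286
- P(D|A) = 0.0275, P(D|B) = 0.0900

Step 1: Find P(D)
P(D) = P(D|A)P(A) + P(D|B)P(B)
     = 0.0275 × 0.3714 + 0.0900 × 0.6286
     = 0.01021350 + 0.05657400
     = 0.06678750

Step 2: Apply Bayes' theorem
P(A|D) = P(D|A)P(A) / P(D)
       = 0.01021350 / 0.06678750
       = 0.1529


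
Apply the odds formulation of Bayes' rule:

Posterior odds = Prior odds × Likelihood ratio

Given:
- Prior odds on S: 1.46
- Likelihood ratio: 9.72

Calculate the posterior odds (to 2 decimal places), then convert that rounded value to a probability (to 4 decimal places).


Step 1: Calculate posterior odds
Posterior odds = Prior odds × LR
               = 1.46 × 9.72
               = 14.19

Step 2: Convert to probability
P(S|E) = Posterior odds / (1 + Posterior odds)
       = 14.19 / (1 + 14.19)
       = 14.19 / 15.19
       = 0.9342

The evidence increased P(S) from 0.5935 to 0.9342.


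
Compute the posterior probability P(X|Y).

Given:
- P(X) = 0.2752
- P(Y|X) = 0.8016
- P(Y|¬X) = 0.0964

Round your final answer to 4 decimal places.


Bayes' theorem: P(X|Y) = P(Y|X) × P(X) / P(Y)

Step 1: Calculate P(Y) using law of total probability
P(Y) = P(Y|X)P(X) + P(Y|¬X)P(¬X)
     = 0.8016 × 0.2752 + 0.0964 × 0.7248
     = 0.22060032 + 0.06987072
     = 0.29047104

Step 2: Apply Bayes' theorem
P(X|Y) = P(Y|X) × P(X) / P(Y)
       = 0.22060032 / 0.29047104
       = 0.7595


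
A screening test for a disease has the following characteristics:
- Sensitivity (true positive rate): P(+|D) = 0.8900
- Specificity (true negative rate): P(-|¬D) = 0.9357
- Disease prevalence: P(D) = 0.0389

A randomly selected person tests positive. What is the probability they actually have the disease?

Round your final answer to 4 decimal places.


Let D = has disease, + = positive test

Given:
- P(D) = 0.0389 (prevalence)
- P(+|D) = 0.8900 (sensitivity)
- P(-|¬D) = 0.9357 (specificity)
- P(+|¬D) = 0.0643 (false positive rate = 1 - specificity)

Step 1: Find P(+)
P(+) = P(+|D)P(D) + P(+|¬D)P(¬D)
     = 0.8900 × 0.0389 + 0.0643 × 0.9611
     = 0.03462100 + 0.06179873
     = 0.09641973

Step 2: Apply Bayes' theorem for P(D|+)
P(D|+) = P(+|D)P(D) / P(+)
       = 0.03462100 / 0.09641973
       = 0.3591


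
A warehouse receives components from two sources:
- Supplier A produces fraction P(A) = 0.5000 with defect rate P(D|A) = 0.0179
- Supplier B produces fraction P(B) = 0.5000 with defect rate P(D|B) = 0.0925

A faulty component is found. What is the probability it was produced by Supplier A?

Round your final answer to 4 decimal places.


Let A = from Supplier A, D = faulty

Given:
- P(A) = 0.5000, P(B) = 0.5000
- P(D|A) = 0.0179, P(D|B) = 0.0925

Step 1: Find P(D)
P(D) = P(D|A)P(A) + P(D|B)P(B)
     = 0.0179 × 0.5000 + 0.0925 × 0.5000
     = 0.00895000 + 0.04625000
     = 0.05520000

Step 2: Apply Bayes' theorem
P(A|D) = P(D|A)P(A) / P(D)
       = 0.00895000 / 0.05520000
       = 0.1621


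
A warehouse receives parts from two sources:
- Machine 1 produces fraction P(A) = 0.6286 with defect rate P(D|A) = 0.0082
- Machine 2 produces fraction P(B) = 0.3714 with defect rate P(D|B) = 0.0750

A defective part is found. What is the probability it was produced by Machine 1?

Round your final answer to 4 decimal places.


Let A = from Machine 1, D = defective

Given:
- P(A) = 0.6286, P(B) = 0.3714
- P(D|A) = 0.0082, P(D|B) = 0.0750

Step 1: Find P(D)
P(D) = P(D|A)P(A) + P(D|B)P(B)
     = 0.0082 × 0.6286 + 0.0750 × 0.3714
     = 0.00515452 + 0.02785500
     = 0.03300952

Step 2: Apply Bayes' theorem
P(A|D) = P(D|A)P(A) / P(D)
       = 0.00515452 / 0.03300952
       = 0.1562


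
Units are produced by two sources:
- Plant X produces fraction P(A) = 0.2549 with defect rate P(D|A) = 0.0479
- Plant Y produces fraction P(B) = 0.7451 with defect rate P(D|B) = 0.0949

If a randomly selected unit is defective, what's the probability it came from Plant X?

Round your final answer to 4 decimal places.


Let A = from Plant X, D = defective

Given:
- P(A) = 0.2549, P(B) = 0.7451
- P(D|A) = 0.0479, P(D|B) = 0.0949

Step 1: Find P(D)
P(D) = P(D|A)P(A) + P(D|B)P(B)
     = 0.0479 × 0.2549 + 0.0949 × 0.7451
     = 0.01220971 + 0.07070999
     = 0.08291970

Step 2: Apply Bayes' theorem
P(A|D) = P(D|A)P(A) / P(D)
       = 0.01220971 / 0.08291970
       = 0.1472


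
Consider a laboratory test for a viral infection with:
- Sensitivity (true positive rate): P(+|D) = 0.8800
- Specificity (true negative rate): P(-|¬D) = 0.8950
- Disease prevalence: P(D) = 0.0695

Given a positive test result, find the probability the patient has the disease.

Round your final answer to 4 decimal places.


Let D = has disease, + = positive test

Given:
- P(D) = 0.0695 (prevalence)
- P(+|D) = 0.8800 (sensitivity)
- P(-|¬D) = 0.8950 (specificity)
- P(+|¬D) = 0.1050 (false positive rate = 1 - specificity)

Step 1: Find P(+)
P(+) = P(+|D)P(D) + P(+|¬D)P(¬D)
     = 0.8800 × 0.0695 + 0.1050 × 0.9305
     = 0.06116000 + 0.09770250
     = 0.15886250

Step 2: Apply Bayes' theorem for P(D|+)
P(D|+) = P(+|D)P(D) / P(+)
       = 0.06116000 / 0.15886250
       = 0.3850


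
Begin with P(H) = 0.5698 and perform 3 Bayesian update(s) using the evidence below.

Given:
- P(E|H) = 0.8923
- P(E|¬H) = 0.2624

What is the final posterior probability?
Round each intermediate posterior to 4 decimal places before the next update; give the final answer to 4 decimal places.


Sequential Bayesian updating:

Initial prior: P(H) = 0.5698

Update 1:
  P(E) = 0.8923 × 0.5698 + 0.2624 × 0.4302 = 0.50843254 + 0.11288448 = 0.62131702
  P(H|E) = 0.50843254 / 0.62131702 = 0.8183

Update 2:
  P(E) = 0.8923 × 0.8183 + 0.2624 × 0.1817 = 0.73016909 + 0.04767808 = 0.77784717
  P(H|E) = 0.73016909 / 0.77784717 = 0.9387

Update 3:
  P(E) = 0.8923 × 0.9387 + 0.2624 × 0.0613 = 0.83760201 + 0.01608512 = 0.85368713
  P(H|E) = 0.83760201 / 0.85368713 = 0.9812

Final posterior: 0.9812


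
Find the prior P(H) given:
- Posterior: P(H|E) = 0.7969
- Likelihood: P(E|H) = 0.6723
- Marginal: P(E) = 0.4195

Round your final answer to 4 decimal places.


From Bayes' theorem: P(H|E) = P(E|H) × P(H) / P(E)

Rearranging for P(H):
P(H) = P(H|E) × P(E) / P(E|H)
     = 0.7969 × 0.4195 / 0.6723
     = 0.33429955 / 0.6723
     = 0.4972


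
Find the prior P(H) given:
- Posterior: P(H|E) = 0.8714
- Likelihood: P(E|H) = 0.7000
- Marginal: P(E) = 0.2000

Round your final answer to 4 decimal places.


From Bayes' theorem: P(H|E) = P(E|H) × P(H) / P(E)

Rearranging for P(H):
P(H) = P(H|E) × P(E) / P(E|H)
     = 0.8714 × 0.2000 / 0.7000
     = 0.17428000 / 0.7000
     = 0.2490


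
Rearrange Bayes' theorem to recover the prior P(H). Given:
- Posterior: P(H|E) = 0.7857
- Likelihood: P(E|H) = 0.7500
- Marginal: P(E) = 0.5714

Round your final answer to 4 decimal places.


From Bayes' theorem: P(H|E) = P(E|H) × P(H) / P(E)

Rearranging for P(H):
P(H) = P(H|E) × P(E) / P(E|H)
     = 0.7857 × 0.5714 / 0.7500
     = 0.44894898 / 0.7500
     = 0.5986


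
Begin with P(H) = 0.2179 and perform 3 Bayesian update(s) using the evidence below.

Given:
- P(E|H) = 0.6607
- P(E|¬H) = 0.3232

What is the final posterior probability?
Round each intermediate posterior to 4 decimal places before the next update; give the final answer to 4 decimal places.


Sequential Bayesian updating:

Initial prior: P(H) = 0.2179

Update 1:
  P(E) = 0.6607 × 0.2179 + 0.3232 × 0.7821 = 0.14396653 + 0.25277472 = 0.39674125
  P(H|E) = 0.14396653 / 0.39674125 = 0.3629

Update 2:
  P(E) = 0.6607 × 0.3629 + 0.3232 × 0.6371 = 0.23976803 + 0.20591072 = 0.44567875
  P(H|E) = 0.23976803 / 0.44567875 = 0.5380

Update 3:
  P(E) = 0.6607 × 0.5380 + 0.3232 × 0.4620 = 0.35545660 + 0.14931840 = 0.50477500
  P(H|E) = 0.35545660 / 0.50477500 = 0.7042

Final posterior: 0.7042


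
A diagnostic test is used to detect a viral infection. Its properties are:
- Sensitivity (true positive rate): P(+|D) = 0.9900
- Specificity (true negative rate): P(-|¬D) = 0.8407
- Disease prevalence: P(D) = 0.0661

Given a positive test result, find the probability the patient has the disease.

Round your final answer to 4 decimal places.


Let D = has disease, + = positive test

Given:
- P(D) = 0.0661 (prevalence)
- P(+|D) = 0.9900 (sensitivity)
- P(-|¬D) = 0.8407 (specificity)
- P(+|¬D) = 0.1593 (false positive rate = 1 - specificity)

Step 1: Find P(+)
P(+) = P(+|D)P(D) + P(+|¬D)P(¬D)
     = 0.9900 × 0.0661 + 0.1593 × 0.9339
     = 0.06543900 + 0.14877027
     = 0.21420927

Step 2: Apply Bayes' theorem for P(D|+)
P(D|+) = P(+|D)P(D) / P(+)
       = 0.06543900 / 0.21420927
       = 0.3055


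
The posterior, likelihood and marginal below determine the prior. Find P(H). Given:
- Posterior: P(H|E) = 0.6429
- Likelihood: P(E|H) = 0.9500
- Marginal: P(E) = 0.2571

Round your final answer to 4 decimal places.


From Bayes' theorem: P(H|E) = P(E|H) × P(H) / P(E)

Rearranging for P(H):
P(H) = P(H|E) × P(E) / P(E|H)
     = 0.6429 × 0.2571 / 0.9500
     = 0.16528959 / 0.9500
     = 0.1740


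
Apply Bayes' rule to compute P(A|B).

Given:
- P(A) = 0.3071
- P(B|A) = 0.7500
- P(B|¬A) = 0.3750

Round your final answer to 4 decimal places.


Bayes' theorem: P(A|B) = P(B|A) × P(A) / P(B)

Step 1: Calculate P(B) using law of total probability
P(B) = P(B|A)P(A) + P(B|¬A)P(¬A)
     = 0.7500 × 0.3071 + 0.3750 × 0.6929
     = 0.23032500 + 0.25983750
     = 0.49016250

Step 2: Apply Bayes' theorem
P(A|B) = P(B|A) × P(A) / P(B)
       = 0.23032500 / 0.49016250
       = 0.4699


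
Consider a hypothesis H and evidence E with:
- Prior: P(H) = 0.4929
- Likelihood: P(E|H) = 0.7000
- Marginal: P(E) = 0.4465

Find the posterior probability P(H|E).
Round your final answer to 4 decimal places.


Using Bayes' theorem:

P(H|E) = P(E|H) × P(H) / P(E)
       = 0.7000 × 0.4929 / 0.4465
       = 0.34503000 / 0.4465
       = 0.7727

The evidence strengthens our belief in H.
Prior: 0.4929 → Posterior: 0.7727


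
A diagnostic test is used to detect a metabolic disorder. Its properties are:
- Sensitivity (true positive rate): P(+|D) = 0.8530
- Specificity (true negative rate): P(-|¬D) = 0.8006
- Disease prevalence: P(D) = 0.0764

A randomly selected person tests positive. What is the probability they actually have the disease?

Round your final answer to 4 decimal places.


Let D = has disease, + = positive test

Given:
- P(D) = 0.0764 (prevalence)
- P(+|D) = 0.8530 (sensitivity)
- P(-|¬D) = 0.8006 (specificity)
- P(+|¬D) = 0.1994 (false positive rate = 1 - specificity)

Step 1: Find P(+)
P(+) = P(+|D)P(D) + P(+|¬D)P(¬D)
     = 0.8530 × 0.0764 + 0.1994 × 0.9236
     = 0.06516920 + 0.18416584
     = 0.24933504

Step 2: Apply Bayes' theorem for P(D|+)
P(D|+) = P(+|D)P(D) / P(+)
       = 0.06516920 / 0.24933504
       = 0.2614


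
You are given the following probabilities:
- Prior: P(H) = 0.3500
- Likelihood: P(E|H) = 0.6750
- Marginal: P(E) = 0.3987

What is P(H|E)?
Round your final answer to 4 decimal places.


Using Bayes' theorem:

P(H|E) = P(E|H) × P(H) / P(E)
       = 0.6750 × 0.3500 / 0.3987
       = 0.23625000 / 0.3987
       = 0.5926

The evidence strengthens our belief in H.
Prior: 0.3500 → Posterior: 0.5926


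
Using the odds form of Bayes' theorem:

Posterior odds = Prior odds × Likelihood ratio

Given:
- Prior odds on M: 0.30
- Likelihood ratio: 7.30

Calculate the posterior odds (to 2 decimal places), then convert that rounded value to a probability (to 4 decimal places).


Step 1: Calculate posterior odds
Posterior odds = Prior odds × LR
               = 0.30 × 7.30
               = 2.19

Step 2: Convert to probability
P(M|E) = Posterior odds / (1 + Posterior odds)
       = 2.19 / (1 + 2.19)
       = 2.19 / 3.19
       = 0.6865

The evidence increased P(M) from 0.2308 to 0.6865.


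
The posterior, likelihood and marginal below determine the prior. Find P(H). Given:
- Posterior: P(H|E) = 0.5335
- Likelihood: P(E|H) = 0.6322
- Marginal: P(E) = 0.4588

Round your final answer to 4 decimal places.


From Bayes' theorem: P(H|E) = P(E|H) × P(H) / P(E)

Rearranging for P(H):
P(H) = P(H|E) × P(E) / P(E|H)
     = 0.5335 × 0.4588 / 0.6322
     = 0.24476980 / 0.6322
     = 0.3872


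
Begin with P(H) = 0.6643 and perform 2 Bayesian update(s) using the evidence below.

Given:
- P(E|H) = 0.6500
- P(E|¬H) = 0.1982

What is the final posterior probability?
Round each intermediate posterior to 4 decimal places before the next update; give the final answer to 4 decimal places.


Sequential Bayesian updating:

Initial prior: P(H) = 0.6643

Update 1:
  P(E) = 0.6500 × 0.6643 + 0.1982 × 0.3357 = 0.43179500 + 0.06653574 = 0.49833074
  P(H|E) = 0.43179500 / 0.49833074 = 0.8665

Update 2:
  P(E) = 0.6500 × 0.8665 + 0.1982 × 0.1335 = 0.56322500 + 0.02645970 = 0.58968470
  P(H|E) = 0.56322500 / 0.58968470 = 0.9551

Final posterior: 0.9551


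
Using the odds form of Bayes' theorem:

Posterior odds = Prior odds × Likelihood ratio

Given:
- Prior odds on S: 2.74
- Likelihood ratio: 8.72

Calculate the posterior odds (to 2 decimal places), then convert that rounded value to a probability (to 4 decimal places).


Step 1: Calculate posterior odds
Posterior odds = Prior odds × LR
               = 2.74 × 8.72
               = 23.89

Step 2: Convert to probability
P(S|E) = Posterior odds / (1 + Posterior odds)
       = 23.89 / (1 + 23.89)
       = 23.89 / 24.89
       = 0.9598

The evidence increased P(S) from 0.7326 to 0.9598.


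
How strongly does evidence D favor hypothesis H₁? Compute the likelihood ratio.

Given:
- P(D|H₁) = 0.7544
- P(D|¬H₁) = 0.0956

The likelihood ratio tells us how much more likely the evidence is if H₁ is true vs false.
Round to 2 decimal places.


Likelihood Ratio (LR) = P(D|H₁) / P(D|¬H₁)

LR = 0.7544 / 0.0956
   = 7.89

The evidence is 7.89 times more likely if H₁ is true than if H₁ is false.
LR > 1, so observing D raises the odds in favor of H₁.


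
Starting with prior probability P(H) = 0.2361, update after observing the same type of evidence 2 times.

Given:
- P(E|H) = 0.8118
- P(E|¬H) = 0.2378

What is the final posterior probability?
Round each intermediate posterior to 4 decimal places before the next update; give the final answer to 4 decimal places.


Sequential Bayesian updating:

Initial prior: P(H) = 0.2361

Update 1:
  P(E) = 0.8118 × 0.2361 + 0.2378 × 0.7639 = 0.19166598 + 0.18165542 = 0.37332140
  P(H|E) = 0.19166598 / 0.37332140 = 0.5134

Update 2:
  P(E) = 0.8118 × 0.5134 + 0.2378 × 0.4866 = 0.41677812 + 0.11571348 = 0.53249160
  P(H|E) = 0.41677812 / 0.53249160 = 0.7827

Final posterior: 0.7827


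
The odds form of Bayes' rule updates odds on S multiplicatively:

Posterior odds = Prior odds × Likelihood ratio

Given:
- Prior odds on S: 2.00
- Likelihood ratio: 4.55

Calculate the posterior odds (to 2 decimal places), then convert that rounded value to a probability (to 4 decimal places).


Step 1: Calculate posterior odds
Posterior odds = Prior odds × LR
               = 2.00 × 4.55
               = 9.10

Step 2: Convert to probability
P(S|E) = Posterior odds / (1 + Posterior odds)
       = 9.10 / (1 + 9.10)
       = 9.10 / 10.10
       = 0.9010

The evidence increased P(S) from 0.6667 to 0.9010.


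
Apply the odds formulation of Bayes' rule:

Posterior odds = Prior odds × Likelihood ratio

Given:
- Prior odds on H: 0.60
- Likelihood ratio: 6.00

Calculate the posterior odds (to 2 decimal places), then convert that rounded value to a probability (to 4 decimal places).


Step 1: Calculate posterior odds
Posterior odds = Prior odds × LR
               = 0.60 × 6.00
               = 3.60

Step 2: Convert to probability
P(H|E) = Posterior odds / (1 + Posterior odds)
       = 3.60 / (1 + 3.60)
       = 3.60 / 4.60
       = 0.7826

The evidence increased P(H) from 0.3750 to 0.7826.


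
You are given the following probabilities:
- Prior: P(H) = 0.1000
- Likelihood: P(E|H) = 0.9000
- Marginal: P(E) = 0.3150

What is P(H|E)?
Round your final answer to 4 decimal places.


Using Bayes' theorem:

P(H|E) = P(E|H) × P(H) / P(E)
       = 0.9000 × 0.1000 / 0.3150
       = 0.09000000 / 0.3150
       = 0.2857

The evidence strengthens our belief in H.
Prior: 0.1000 → Posterior: 0.2857


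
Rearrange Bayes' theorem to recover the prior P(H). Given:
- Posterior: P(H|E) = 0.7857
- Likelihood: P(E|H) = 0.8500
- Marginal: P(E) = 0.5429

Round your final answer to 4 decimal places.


From Bayes' theorem: P(H|E) = P(E|H) × P(H) / P(E)

Rearranging for P(H):
P(H) = P(H|E) × P(E) / P(E|H)
     = 0.7857 × 0.5429 / 0.8500
     = 0.42655653 / 0.8500
     = 0.5018


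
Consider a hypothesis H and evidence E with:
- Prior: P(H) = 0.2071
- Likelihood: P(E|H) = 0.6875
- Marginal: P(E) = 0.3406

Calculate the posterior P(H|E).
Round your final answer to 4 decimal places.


Using Bayes' theorem:

P(H|E) = P(E|H) × P(H) / P(E)
       = 0.6875 × 0.2071 / 0.3406
       = 0.14238125 / 0.3406
       = 0.4180

The evidence strengthens our belief in H.
Prior: 0.2071 → Posterior: 0.4180


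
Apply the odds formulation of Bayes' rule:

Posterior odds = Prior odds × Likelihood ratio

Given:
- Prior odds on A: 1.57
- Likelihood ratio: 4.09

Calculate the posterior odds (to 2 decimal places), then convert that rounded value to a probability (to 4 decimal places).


Step 1: Calculate posterior odds
Posterior odds = Prior odds × LR
               = 1.57 × 4.09
               = 6.42

Step 2: Convert to probability
P(A|E) = Posterior odds / (1 + Posterior odds)
       = 6.42 / (1 + 6.42)
       = 6.42 / 7.42
       = 0.8652

The evidence increased P(A) from 0.6109 to 0.8652.


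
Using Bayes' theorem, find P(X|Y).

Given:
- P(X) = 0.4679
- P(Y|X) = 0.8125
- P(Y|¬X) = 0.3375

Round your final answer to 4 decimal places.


Bayes' theorem: P(X|Y) = P(Y|X) × P(X) / P(Y)

Step 1: Calculate P(Y) using law of total probability
P(Y) = P(Y|X)P(X) + P(Y|¬X)P(¬X)
     = 0.8125 × 0.4679 + 0.3375 × 0.5321
     = 0.38016875 + 0.17958375
     = 0.55975250

Step 2: Apply Bayes' theorem
P(X|Y) = P(Y|X) × P(X) / P(Y)
       = 0.38016875 / 0.55975250
       = 0.6792


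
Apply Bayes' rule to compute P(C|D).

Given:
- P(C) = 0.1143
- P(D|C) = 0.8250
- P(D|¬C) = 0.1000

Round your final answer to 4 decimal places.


Bayes' theorem: P(C|D) = P(D|C) × P(C) / P(D)

Step 1: Calculate P(D) using law of total probability
P(D) = P(D|C)P(C) + P(D|¬C)P(¬C)
     = 0.8250 × 0.1143 + 0.1000 × 0.8857
     = 0.09429750 + 0.08857000
     = 0.18286750

Step 2: Apply Bayes' theorem
P(C|D) = P(D|C) × P(C) / P(D)
       = 0.09429750 / 0.18286750
       = 0.5157


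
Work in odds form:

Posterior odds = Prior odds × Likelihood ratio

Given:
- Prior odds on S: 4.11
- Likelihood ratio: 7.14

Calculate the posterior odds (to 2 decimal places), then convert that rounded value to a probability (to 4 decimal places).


Step 1: Calculate posterior odds
Posterior odds = Prior odds × LR
               = 4.11 × 7.14
               = 29.35

Step 2: Convert to probability
P(S|E) = Posterior odds / (1 + Posterior odds)
       = 29.35 / (1 + 29.35)
       = 29.35 / 30.35
       = 0.9671

The evidence increased P(S) from 0.8043 to 0.9671.


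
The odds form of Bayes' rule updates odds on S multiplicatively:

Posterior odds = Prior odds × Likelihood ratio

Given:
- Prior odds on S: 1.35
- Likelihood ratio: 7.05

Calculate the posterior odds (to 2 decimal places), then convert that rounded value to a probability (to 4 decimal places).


Step 1: Calculate posterior odds
Posterior odds = Prior odds × LR
               = 1.35 × 7.05
               = 9.52

Step 2: Convert to probability
P(S|E) = Posterior odds / (1 + Posterior odds)
       = 9.52 / (1 + 9.52)
       = 9.52 / 10.52
       = 0.9049

The evidence increased P(S) from 0.5745 to 0.9049.


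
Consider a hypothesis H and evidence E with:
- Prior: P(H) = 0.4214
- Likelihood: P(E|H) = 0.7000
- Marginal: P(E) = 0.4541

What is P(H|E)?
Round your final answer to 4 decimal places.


Using Bayes' theorem:

P(H|E) = P(E|H) × P(H) / P(E)
       = 0.7000 × 0.4214 / 0.4541
       = 0.29498000 / 0.4541
       = 0.6496

The evidence strengthens our belief in H.
Prior: 0.4214 → Posterior: 0.6496


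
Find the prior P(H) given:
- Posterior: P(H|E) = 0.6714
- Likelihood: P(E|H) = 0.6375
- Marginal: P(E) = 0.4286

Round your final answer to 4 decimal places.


From Bayes' theorem: P(H|E) = P(E|H) × P(H) / P(E)

Rearranging for P(H):
P(H) = P(H|E) × P(E) / P(E|H)
     = 0.6714 × 0.4286 / 0.6375
     = 0.28776204 / 0.6375
     = 0.4514


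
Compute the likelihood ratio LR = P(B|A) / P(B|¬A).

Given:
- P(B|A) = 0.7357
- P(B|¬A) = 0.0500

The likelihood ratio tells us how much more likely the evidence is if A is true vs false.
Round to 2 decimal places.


Likelihood Ratio (LR) = P(B|A) / P(B|¬A)

LR = 0.7357 / 0.0500
   = 14.71

The evidence is 14.71 times more likely if A is true than if A is false.
Because LR exceeds 1, B is evidence for A.


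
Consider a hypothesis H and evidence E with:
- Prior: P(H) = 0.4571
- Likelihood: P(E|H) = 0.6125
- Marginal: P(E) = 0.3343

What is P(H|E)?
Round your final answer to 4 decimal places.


Using Bayes' theorem:

P(H|E) = P(E|H) × P(H) / P(E)
       = 0.6125 × 0.4571 / 0.3343
       = 0.27997375 / 0.3343
       = 0.8375

The evidence strengthens our belief in H.
Prior: 0.4571 → Posterior: 0.8375


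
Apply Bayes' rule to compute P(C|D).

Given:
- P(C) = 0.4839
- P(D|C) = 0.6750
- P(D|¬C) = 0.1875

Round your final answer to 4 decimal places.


Bayes' theorem: P(C|D) = P(D|C) × P(C) / P(D)

Step 1: Calculate P(D) using law of total probability
P(D) = P(D|C)P(C) + P(D|¬C)P(¬C)
     = 0.6750 × 0.4839 + 0.1875 × 0.5161
     = 0.32663250 + 0.09676875
     = 0.42340125

Step 2: Apply Bayes' theorem
P(C|D) = P(D|C) × P(C) / P(D)
       = 0.32663250 / 0.42340125
       = 0.7714


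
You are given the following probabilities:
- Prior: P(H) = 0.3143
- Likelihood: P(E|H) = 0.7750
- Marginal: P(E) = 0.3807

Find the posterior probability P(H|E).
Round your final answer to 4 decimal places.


Using Bayes' theorem:

P(H|E) = P(E|H) × P(H) / P(E)
       = 0.7750 × 0.3143 / 0.3807
       = 0.24358250 / 0.3807
       = 0.6398

The evidence strengthens our belief in H.
Prior: 0.3143 → Posterior: 0.6398


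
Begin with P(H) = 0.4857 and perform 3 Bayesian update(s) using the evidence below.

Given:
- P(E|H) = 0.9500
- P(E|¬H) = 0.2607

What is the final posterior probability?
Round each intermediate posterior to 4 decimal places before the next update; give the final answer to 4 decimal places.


Sequential Bayesian updating:

Initial prior: P(H) = 0.4857

Update 1:
  P(E) = 0.9500 × 0.4857 + 0.2607 × 0.5143 = 0.46141500 + 0.13407801 = 0.59549301
  P(H|E) = 0.46141500 / 0.59549301 = 0.7748

Update 2:
  P(E) = 0.9500 × 0.7748 + 0.2607 × 0.2252 = 0.73606000 + 0.05870964 = 0.79476964
  P(H|E) = 0.73606000 / 0.79476964 = 0.9261

Update 3:
  P(E) = 0.9500 × 0.9261 + 0.2607 × 0.0739 = 0.87979500 + 0.01926573 = 0.89906073
  P(H|E) = 0.87979500 / 0.89906073 = 0.9786

Final posterior: 0.9786


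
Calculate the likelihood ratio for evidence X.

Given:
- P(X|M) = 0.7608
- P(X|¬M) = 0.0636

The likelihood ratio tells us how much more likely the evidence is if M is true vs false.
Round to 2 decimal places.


Likelihood Ratio (LR) = P(X|M) / P(X|¬M)

LR = 0.7608 / 0.0636
   = 11.96

The evidence is 11.96 times more likely if M is true than if M is false.
Because LR exceeds 1, X is evidence for M.


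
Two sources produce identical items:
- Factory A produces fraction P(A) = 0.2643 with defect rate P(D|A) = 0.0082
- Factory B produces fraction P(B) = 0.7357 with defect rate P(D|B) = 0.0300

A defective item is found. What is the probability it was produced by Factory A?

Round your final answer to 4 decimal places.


Let A = from Factory A, D = defective

Given:
- P(A) = 0.2643, P(B) = 0.7357
- P(D|A) = 0.0082, P(D|B) = 0.0300

Step 1: Find P(D)
P(D) = P(D|A)P(A) + P(D|B)P(B)
     = 0.0082 × 0.2643 + 0.0300 × 0.7357
     = 0.00216726 + 0.02207100
     = 0.02423826

Step 2: Apply Bayes' theorem
P(A|D) = P(D|A)P(A) / P(D)
       = 0.00216726 / 0.02423826
       = 0.0894


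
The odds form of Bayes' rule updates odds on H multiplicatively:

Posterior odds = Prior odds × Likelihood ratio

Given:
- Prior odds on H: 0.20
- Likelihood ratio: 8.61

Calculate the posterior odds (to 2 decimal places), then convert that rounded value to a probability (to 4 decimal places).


Step 1: Calculate posterior odds
Posterior odds = Prior odds × LR
               = 0.20 × 8.61
               = 1.72

Step 2: Convert to probability
P(H|E) = Posterior odds / (1 + Posterior odds)
       = 1.72 / (1 + 1.72)
       = 1.72 / 2.72
       = 0.6324

The evidence increased P(H) from 0.1667 to 0.6324.


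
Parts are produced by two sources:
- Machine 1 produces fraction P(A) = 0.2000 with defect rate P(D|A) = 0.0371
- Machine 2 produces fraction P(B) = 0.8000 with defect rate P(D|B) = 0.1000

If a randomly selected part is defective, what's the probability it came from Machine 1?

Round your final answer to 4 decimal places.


Let A = from Machine 1, D = defective

Given:
- P(A) = 0.2000, P(B) = 0.8000
- P(D|A) = 0.0371, P(D|B) = 0.1000

Step 1: Find P(D)
P(D) = P(D|A)P(A) + P(D|B)P(B)
     = 0.0371 × 0.2000 + 0.1000 × 0.8000
     = 0.00742000 + 0.08000000
     = 0.08742000

Step 2: Apply Bayes' theorem
P(A|D) = P(D|A)P(A) / P(D)
       = 0.00742000 / 0.08742000
       = 0.0849


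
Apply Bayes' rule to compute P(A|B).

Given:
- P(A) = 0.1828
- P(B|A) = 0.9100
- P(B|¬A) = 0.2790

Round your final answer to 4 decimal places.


Bayes' theorem: P(A|B) = P(B|A) × P(A) / P(B)

Step 1: Calculate P(B) using law of total probability
P(B) = P(B|A)P(A) + P(B|¬A)P(¬A)
     = 0.9100 × 0.1828 + 0.2790 × 0.8172
     = 0.16634800 + 0.22799880
     = 0.39434680

Step 2: Apply Bayes' theorem
P(A|B) = P(B|A) × P(A) / P(B)
       = 0.16634800 / 0.39434680
       = 0.4218


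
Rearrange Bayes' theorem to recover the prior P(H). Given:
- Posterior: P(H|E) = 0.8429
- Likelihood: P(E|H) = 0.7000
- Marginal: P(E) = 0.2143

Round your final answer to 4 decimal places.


From Bayes' theorem: P(H|E) = P(E|H) × P(H) / P(E)

Rearranging for P(H):
P(H) = P(H|E) × P(E) / P(E|H)
     = 0.8429 × 0.2143 / 0.7000
     = 0.18063347 / 0.7000
     = 0.2580


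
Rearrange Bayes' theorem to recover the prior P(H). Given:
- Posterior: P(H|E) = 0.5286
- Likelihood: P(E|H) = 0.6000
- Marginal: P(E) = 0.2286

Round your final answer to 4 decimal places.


From Bayes' theorem: P(H|E) = P(E|H) × P(H) / P(E)

Rearranging for P(H):
P(H) = P(H|E) × P(E) / P(E|H)
     = 0.5286 × 0.2286 / 0.6000
     = 0.12083796 / 0.6000
     = 0.2014


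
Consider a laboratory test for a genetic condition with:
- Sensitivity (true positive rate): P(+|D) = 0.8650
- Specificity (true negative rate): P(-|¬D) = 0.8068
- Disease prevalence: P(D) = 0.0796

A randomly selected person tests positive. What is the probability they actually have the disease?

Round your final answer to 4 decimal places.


Let D = has disease, + = positive test

Given:
- P(D) = 0.0796 (prevalence)
- P(+|D) = 0.8650 (sensitivity)
- P(-|¬D) = 0.8068 (specificity)
- P(+|¬D) = 0.1932 (false positive rate = 1 - specificity)

Step 1: Find P(+)
P(+) = P(+|D)P(D) + P(+|¬D)P(¬D)
     = 0.8650 × 0.0796 + 0.1932 × 0.9204
     = 0.06885400 + 0.17782128
     = 0.24667528

Step 2: Apply Bayes' theorem for P(D|+)
P(D|+) = P(+|D)P(D) / P(+)
       = 0.06885400 / 0.24667528
       = 0.2791


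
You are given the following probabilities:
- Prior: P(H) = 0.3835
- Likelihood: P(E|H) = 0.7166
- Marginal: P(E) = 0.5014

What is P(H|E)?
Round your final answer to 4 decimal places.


Using Bayes' theorem:

P(H|E) = P(E|H) × P(H) / P(E)
       = 0.7166 × 0.3835 / 0.5014
       = 0.27481610 / 0.5014
       = 0.5481

The evidence strengthens our belief in H.
Prior: 0.3835 → Posterior: 0.5481


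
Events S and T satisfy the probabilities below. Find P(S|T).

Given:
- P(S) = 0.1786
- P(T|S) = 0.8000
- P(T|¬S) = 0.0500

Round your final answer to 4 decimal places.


Bayes' theorem: P(S|T) = P(T|S) × P(S) / P(T)

Step 1: Calculate P(T) using law of total probability
P(T) = P(T|S)P(S) + P(T|¬S)P(¬S)
     = 0.8000 × 0.1786 + 0.0500 × 0.8214
     = 0.14288000 + 0.04107000
     = 0.18395000

Step 2: Apply Bayes' theorem
P(S|T) = P(T|S) × P(S) / P(T)
       = 0.14288000 / 0.18395000
       = 0.7767


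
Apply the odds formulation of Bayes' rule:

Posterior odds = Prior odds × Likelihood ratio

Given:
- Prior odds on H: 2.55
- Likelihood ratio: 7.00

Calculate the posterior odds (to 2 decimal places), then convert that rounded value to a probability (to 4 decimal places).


Step 1: Calculate posterior odds
Posterior odds = Prior odds × LR
               = 2.55 × 7.00
               = 17.85

Step 2: Convert to probability
P(H|E) = Posterior odds / (1 + Posterior odds)
       = 17.85 / (1 + 17.85)
       = 17.85 / 18.85
       = 0.9469

The evidence increased P(H) from 0.7183 to 0.9469.
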